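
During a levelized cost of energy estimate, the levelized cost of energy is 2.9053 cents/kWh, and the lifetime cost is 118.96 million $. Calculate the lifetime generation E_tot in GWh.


E_tot = C_tot / LCOE * 100
E_tot = 118.96 / 2.9053 * 100
E_tot = 4094.6 GWh


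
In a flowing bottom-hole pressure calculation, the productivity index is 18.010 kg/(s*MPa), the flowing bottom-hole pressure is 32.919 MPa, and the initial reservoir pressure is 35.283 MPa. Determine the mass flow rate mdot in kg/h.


mdot = (P_i - P_wf) * PI
mdot = (35.283 - 32.919) * 18.010
mdot = 42.57564 kg/s
Convert: 42.57564 kg/s * 3600.0 = 1.5327e+05 kg/h
mdot = 1.5327e+05 kg/h


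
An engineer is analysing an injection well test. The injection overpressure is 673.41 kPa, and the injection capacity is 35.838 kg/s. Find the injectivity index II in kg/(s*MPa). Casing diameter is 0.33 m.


II = mdot * 1000 / dP
II = 35.838 * 1000 / 673.41
II = 53.219 kg/(s*MPa)


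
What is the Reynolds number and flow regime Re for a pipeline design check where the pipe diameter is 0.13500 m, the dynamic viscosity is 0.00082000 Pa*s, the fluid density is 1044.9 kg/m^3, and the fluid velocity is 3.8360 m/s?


Step 1: Re = rho*vel*D/mu = 1044.9*3.836*0.135/0.00082 = 6.5989e+05
Step 2: Re = 6.5989e+05 > 4000, so flow is turbulent.
Re = 6.5989e+05 (turbulent)


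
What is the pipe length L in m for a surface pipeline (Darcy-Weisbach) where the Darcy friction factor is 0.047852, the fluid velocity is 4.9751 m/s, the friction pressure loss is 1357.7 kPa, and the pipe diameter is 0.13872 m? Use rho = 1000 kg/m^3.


L = dP*1000*D / (f*rho*vel^2/2)
L = 1357.7*1000*0.13872 / (0.047852*1000*4.9751^2/2)
L = 318.03 m


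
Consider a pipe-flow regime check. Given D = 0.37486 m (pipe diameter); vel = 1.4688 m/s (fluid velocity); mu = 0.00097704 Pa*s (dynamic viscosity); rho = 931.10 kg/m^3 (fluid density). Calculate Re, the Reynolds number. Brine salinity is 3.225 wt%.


Re = rho * vel * D / mu
Re = 931.10 * 1.4688 * 0.37486 / 0.00097704
Re = 5.2471e+05


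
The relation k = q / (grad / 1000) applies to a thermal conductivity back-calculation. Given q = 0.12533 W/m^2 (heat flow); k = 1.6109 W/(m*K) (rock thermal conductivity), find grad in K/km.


grad = q / k * 1000
grad = 0.12533 / 1.6109 * 1000
grad = 77.80123 deg C/km
Convert: 77.80123 deg C/km * 1.0 = 77.801 K/km
grad = 77.801 K/km


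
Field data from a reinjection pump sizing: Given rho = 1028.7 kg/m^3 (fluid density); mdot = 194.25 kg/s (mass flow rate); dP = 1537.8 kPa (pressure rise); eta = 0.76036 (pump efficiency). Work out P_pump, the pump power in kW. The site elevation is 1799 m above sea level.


P_pump = mdot * dP / (rho * eta)
P_pump = 194.25 * 1537.8 / (1028.7 * 0.76036)
P_pump = 381.90 kW


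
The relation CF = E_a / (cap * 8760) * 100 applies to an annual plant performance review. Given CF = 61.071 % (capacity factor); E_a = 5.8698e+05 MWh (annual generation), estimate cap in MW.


cap = E_a / (CF/100 * 8760)
cap = 5.8698e+05 / (61.071/100 * 8760)
cap = 109.72 MW


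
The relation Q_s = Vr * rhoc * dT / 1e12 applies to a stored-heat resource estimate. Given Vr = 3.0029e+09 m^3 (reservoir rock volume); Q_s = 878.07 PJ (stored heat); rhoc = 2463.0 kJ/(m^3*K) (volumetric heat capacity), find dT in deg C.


dT = Q_s * 1e12 / (Vr * rhoc)
dT = 878.07 * 1e12 / (3.0029e+09 * 2463.0)
dT = 118.7200 K
Convert (temperature difference, 1 K = 1 deg C): 118.7200 K = 118.7200 deg C
dT = 118.72 deg C


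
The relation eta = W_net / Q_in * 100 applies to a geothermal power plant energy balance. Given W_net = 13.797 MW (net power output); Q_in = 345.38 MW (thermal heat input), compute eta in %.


eta = W_net / Q_in * 100
eta = 13.797 / 345.38 * 100
eta = 3.9947 %


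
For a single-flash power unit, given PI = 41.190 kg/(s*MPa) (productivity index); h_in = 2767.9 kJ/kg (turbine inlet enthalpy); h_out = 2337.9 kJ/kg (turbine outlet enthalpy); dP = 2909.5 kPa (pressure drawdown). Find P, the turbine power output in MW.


Step 1: mdot = PI * dP / 1000 = 41.19 * 2909.5 / 1000 = 119.8423 kg/s
Step 2: P = mdot*(h_in - h_out)/1000 = 119.8423*(2767.9 - 2337.9)/1000 = 51.532 MW
P = 51.532 MW


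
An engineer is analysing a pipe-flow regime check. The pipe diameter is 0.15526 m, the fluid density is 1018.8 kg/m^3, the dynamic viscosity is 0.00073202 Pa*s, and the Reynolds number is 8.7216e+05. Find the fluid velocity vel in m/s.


vel = Re * mu / (rho * D)
vel = 8.7216e+05 * 0.00073202 / (1018.8 * 0.15526)
vel = 4.0362 m/s


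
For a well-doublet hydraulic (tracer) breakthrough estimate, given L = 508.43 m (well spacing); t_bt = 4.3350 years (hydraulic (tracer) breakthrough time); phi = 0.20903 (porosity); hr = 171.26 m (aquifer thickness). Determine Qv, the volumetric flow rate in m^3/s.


Qv = pi*hr*phi*L^2 / (3*t_bt*365.25*86400)
Qv = pi*171.26*0.20903*508.43^2 / (3*4.3350*365.25*86400)
Qv = 0.070837 m^3/s


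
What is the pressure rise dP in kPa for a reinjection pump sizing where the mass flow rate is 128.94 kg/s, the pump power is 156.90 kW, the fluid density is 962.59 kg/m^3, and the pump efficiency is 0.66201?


dP = P_pump * rho * eta / mdot
dP = 156.90 * 962.59 * 0.66201 / 128.94
dP = 775.43 kPa


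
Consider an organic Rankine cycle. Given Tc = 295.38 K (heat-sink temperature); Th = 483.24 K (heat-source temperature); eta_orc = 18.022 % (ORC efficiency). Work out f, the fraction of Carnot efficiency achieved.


f = (eta_orc/100) / (1 - Tc/Th)
f = (18.022/100) / (1 - 295.38/483.24)
f = 0.46359


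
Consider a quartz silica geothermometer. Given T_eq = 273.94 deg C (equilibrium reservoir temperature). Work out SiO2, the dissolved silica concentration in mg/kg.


SiO2 = 10^(5.19 - 1309/(T_eq + 273.15))
SiO2 = 10^(5.19 - 1309/(273.94 + 273.15))
SiO2 = 627.11 mg/kg


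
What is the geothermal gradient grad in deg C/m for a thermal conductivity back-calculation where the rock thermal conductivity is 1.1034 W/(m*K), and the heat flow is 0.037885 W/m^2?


grad = q / k * 1000
grad = 0.037885 / 1.1034 * 1000
grad = 34.33478 deg C/km
Convert: 34.33478 deg C/km * 0.001 = 0.034335 deg C/m
grad = 0.034335 deg C/m


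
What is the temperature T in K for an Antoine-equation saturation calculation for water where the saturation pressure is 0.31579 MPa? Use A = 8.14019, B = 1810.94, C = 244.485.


T = B / (A - log10(P_sat * 760 / 0.101325)) - C
T = 1810.94 / (8.14019 - log10(0.31579 * 760 / 0.101325)) - 244.485
T = 135.5100 deg C
Convert to K: 135.5100 + 273.15 = 408.66 K
T = 408.66 K


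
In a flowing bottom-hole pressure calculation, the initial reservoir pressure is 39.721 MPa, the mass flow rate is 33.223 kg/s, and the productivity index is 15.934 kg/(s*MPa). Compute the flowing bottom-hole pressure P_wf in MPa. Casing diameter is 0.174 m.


P_wf = P_i - mdot / PI
P_wf = 39.721 - 33.223 / 15.934
P_wf = 37.636 MPa


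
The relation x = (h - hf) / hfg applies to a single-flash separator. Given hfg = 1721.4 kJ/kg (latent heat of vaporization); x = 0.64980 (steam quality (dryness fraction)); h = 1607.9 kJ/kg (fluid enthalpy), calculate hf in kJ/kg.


hf = h - x * hfg
hf = 1607.9 - 0.64980 * 1721.4
hf = 489.33 kJ/kg


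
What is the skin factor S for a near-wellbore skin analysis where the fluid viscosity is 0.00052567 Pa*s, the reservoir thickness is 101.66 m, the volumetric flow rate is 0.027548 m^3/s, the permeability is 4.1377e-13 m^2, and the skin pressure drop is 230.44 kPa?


S = dP_s * 1000 * 2*pi*k*hr / (q*mu)
S = 230.44 * 1000 * 2*pi*4.1377e-13*101.66 / (0.027548*0.00052567)
S = 4.2058


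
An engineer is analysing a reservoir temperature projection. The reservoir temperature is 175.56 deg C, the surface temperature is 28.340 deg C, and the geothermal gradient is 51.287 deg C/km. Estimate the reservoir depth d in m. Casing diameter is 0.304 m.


d = (T_res - T_surf) / grad * 1000
d = (175.56 - 28.340) / 51.287 * 1000
d = 2870.5 m


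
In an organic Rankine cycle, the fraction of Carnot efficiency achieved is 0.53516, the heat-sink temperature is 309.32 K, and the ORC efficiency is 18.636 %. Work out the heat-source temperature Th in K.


Th = Tc / (1 - (eta_orc/100)/f)
Th = 309.32 / (1 - (18.636/100)/0.53516)
Th = 474.59 K


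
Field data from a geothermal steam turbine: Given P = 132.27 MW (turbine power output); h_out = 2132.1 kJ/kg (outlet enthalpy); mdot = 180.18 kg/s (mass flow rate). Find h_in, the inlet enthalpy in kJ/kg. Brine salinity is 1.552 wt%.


h_in = h_out + P * 1000 / mdot
h_in = 2132.1 + 132.27 * 1000 / 180.18
h_in = 2866.2 kJ/kg


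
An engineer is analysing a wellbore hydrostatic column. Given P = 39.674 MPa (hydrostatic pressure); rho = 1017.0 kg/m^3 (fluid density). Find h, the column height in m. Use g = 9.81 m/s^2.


h = P * 1e6 / (g * rho)
h = 39.674 * 1e6 / (9.81 * 1017.0)
h = 3976.6 m


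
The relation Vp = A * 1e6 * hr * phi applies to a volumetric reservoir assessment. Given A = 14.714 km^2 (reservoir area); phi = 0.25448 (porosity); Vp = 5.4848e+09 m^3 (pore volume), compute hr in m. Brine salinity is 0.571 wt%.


hr = Vp / (A * 1e6 * phi)
hr = 5.4848e+09 / (14.714 * 1e6 * 0.25448)
hr = 1464.8 m


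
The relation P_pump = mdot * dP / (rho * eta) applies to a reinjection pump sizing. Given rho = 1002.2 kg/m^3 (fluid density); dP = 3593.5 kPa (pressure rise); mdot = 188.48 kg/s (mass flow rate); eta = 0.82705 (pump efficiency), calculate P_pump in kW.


P_pump = mdot * dP / (rho * eta)
P_pump = 188.48 * 3593.5 / (1002.2 * 0.82705)
P_pump = 817.14 kW


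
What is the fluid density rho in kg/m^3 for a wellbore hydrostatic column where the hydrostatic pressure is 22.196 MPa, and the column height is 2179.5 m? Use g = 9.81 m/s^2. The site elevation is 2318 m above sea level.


rho = P * 1e6 / (g * h)
rho = 22.196 * 1e6 / (9.81 * 2179.5)
rho = 1038.1 kg/m^3


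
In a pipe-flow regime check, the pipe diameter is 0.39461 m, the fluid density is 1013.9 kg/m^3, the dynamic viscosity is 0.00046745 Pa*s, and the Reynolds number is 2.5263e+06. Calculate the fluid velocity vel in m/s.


vel = Re * mu / (rho * D)
vel = 2.5263e+06 * 0.00046745 / (1013.9 * 0.39461)
vel = 2.9516 m/s


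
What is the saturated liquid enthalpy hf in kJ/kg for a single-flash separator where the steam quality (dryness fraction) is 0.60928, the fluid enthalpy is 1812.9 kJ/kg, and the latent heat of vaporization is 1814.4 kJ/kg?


hf = h - x * hfg
hf = 1812.9 - 0.60928 * 1814.4
hf = 707.42 kJ/kg


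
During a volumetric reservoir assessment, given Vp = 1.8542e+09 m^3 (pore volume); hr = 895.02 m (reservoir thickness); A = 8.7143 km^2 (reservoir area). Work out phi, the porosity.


phi = Vp / (A * 1e6 * hr)
phi = 1.8542e+09 / (8.7143 * 1e6 * 895.02)
phi = 0.23773


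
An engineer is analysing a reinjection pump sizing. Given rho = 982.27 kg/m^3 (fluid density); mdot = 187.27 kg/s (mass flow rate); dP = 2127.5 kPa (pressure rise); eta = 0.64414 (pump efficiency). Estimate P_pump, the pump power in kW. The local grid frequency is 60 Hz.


P_pump = mdot * dP / (rho * eta)
P_pump = 187.27 * 2127.5 / (982.27 * 0.64414)
P_pump = 629.69 kW


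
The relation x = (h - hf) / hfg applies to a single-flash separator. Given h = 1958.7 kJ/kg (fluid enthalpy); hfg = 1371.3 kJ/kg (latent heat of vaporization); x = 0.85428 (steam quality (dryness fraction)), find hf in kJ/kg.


hf = h - x * hfg
hf = 1958.7 - 0.85428 * 1371.3
hf = 787.23 kJ/kg


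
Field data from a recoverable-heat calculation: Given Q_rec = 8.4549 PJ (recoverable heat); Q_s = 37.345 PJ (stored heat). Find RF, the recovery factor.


RF = Q_rec / Q_s
RF = 8.4549 / 37.345
RF = 0.22640


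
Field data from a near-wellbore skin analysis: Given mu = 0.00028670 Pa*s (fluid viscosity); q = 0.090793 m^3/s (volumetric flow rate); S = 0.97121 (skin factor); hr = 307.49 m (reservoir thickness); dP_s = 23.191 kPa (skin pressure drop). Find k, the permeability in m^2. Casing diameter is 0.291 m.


k = S*q*mu / (2*pi*dP_s*1000*hr)
k = 0.97121*0.090793*0.00028670 / (2*pi*23.191*1000*307.49)
k = 5.6424e-13 m^2


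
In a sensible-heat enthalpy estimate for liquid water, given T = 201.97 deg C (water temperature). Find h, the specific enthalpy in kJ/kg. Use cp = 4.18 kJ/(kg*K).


h = cp * T
h = 4.18 * 201.97
h = 844.23 kJ/kg


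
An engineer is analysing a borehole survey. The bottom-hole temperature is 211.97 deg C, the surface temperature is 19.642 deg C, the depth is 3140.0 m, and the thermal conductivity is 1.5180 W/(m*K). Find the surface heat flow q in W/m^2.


Step 1: grad = (T_d - T_surf)/d * 1000 = (211.97 - 19.642)/3140.0 * 1000 = 61.25096 deg C/km
Step 2: q = k * grad / 1000 = 1.518 * 61.25096 / 1000 = 0.092979 W/m^2
q = 0.092979 W/m^2


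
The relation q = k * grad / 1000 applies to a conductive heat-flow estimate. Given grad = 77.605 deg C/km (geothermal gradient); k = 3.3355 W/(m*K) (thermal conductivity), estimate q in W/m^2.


q = k * grad / 1000
q = 3.3355 * 77.605 / 1000
q = 0.25885 W/m^2


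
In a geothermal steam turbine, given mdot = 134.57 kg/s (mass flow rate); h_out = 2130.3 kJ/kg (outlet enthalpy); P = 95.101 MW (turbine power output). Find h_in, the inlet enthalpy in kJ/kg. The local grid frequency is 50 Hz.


h_in = h_out + P * 1000 / mdot
h_in = 2130.3 + 95.101 * 1000 / 134.57
h_in = 2837.0 kJ/kg


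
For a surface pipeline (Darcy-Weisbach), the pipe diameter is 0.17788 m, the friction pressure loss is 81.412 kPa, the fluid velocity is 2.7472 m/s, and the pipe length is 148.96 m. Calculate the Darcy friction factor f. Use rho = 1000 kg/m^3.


f = dP*1000 / ((L/D)*(rho*vel^2/2))
f = 81.412*1000 / ((148.96/0.17788)*(1000*2.7472^2/2))
f = 0.025763


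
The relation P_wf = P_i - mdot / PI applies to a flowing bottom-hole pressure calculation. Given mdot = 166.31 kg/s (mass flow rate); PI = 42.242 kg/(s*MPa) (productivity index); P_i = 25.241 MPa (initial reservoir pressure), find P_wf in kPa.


P_wf = P_i - mdot / PI
P_wf = 25.241 - 166.31 / 42.242
P_wf = 21.30392 MPa
Convert: 21.30392 MPa * 1000.0 = 21304 kPa
P_wf = 21304 kPa


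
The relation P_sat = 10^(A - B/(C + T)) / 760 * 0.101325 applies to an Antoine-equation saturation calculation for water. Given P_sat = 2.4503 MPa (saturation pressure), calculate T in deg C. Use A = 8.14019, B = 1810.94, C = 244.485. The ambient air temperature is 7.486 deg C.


T = B / (A - log10(P_sat * 760 / 0.101325)) - C
T = 1810.94 / (8.14019 - log10(2.4503 * 760 / 0.101325)) - 244.485
T = 222.75 deg C


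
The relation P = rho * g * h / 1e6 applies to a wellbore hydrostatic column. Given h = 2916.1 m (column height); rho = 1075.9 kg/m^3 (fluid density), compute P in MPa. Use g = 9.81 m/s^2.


P = rho * g * h / 1e6
P = 1075.9 * 9.81 * 2916.1 / 1e6
P = 30.778 MPa


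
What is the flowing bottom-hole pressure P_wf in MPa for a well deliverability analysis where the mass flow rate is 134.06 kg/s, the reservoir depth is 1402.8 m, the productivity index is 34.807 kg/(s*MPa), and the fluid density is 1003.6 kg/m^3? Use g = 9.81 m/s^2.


Step 1: P_i = rho*g*h/1e6 = 1003.6*9.81*1402.8/1e6 = 13.81101 MPa
Step 2: P_wf = P_i - mdot/PI = 13.81101 - 134.06/34.807 = 9.9595 MPa
P_wf = 9.9595 MPa


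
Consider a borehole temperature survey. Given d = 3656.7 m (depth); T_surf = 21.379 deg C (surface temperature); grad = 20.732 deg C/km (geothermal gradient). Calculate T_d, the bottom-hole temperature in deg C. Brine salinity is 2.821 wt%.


T_d = T_surf + grad * d / 1000
T_d = 21.379 + 20.732 * 3656.7 / 1000
T_d = 97.190 deg C


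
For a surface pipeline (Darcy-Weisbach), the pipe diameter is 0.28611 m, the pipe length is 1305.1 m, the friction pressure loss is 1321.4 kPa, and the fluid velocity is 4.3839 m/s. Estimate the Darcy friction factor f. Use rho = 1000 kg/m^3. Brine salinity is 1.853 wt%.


f = dP*1000 / ((L/D)*(rho*vel^2/2))
f = 1321.4*1000 / ((1305.1/0.28611)*(1000*4.3839^2/2))
f = 0.030146


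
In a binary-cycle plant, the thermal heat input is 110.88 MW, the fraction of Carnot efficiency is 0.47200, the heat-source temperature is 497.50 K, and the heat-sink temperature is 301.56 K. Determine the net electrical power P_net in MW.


Step 1: eta = (1 - Tc/Th)*f = (1 - 301.56/497.5)*0.472 = 0.1858968
Step 2: P_net = eta * Q_in = 0.1858968 * 110.88 = 20.612 MW
P_net = 20.612 MW


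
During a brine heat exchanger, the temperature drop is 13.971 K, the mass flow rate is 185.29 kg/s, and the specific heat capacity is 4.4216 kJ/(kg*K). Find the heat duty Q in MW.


Q = mdot * cp * dT / 1000
Q = 185.29 * 4.4216 * 13.971 / 1000
Q = 11.446 MW


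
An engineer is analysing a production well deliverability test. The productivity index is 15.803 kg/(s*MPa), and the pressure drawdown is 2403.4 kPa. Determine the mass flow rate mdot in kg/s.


mdot = PI * dP / 1000
mdot = 15.803 * 2403.4 / 1000
mdot = 37.981 kg/s


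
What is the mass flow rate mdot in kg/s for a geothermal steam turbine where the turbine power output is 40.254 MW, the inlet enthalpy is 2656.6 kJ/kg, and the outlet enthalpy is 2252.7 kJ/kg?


mdot = P * 1000 / (h_in - h_out)
mdot = 40.254 * 1000 / (2656.6 - 2252.7)
mdot = 99.663 kg/s


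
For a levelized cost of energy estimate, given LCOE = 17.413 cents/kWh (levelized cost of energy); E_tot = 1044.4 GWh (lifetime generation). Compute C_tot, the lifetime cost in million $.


C_tot = LCOE / 100 * E_tot
C_tot = 17.413 / 100 * 1044.4
C_tot = 181.86 million $


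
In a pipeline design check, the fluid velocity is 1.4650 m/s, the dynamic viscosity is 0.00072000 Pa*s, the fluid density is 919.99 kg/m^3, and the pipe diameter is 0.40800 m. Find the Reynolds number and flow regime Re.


Step 1: Re = rho*vel*D/mu = 919.99*1.465*0.408/0.00072 = 7.6375e+05
Step 2: Re = 7.6375e+05 > 4000, so flow is turbulent.
Re = 7.6375e+05 (turbulent)


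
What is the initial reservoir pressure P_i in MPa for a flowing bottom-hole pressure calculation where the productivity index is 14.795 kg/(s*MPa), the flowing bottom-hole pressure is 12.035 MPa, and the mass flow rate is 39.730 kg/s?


P_i = P_wf + mdot / PI
P_i = 12.035 + 39.730 / 14.795
P_i = 14.720 MPa


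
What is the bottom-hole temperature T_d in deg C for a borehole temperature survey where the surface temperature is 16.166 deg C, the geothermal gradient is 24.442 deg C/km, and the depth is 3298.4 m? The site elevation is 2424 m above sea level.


T_d = T_surf + grad * d / 1000
T_d = 16.166 + 24.442 * 3298.4 / 1000
T_d = 96.785 deg C


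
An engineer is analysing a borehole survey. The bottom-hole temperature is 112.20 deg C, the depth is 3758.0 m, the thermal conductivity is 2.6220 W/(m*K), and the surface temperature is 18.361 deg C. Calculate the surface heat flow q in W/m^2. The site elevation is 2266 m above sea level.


Step 1: grad = (T_d - T_surf)/d * 1000 = (112.2 - 18.361)/3758.0 * 1000 = 24.97046 deg C/km
Step 2: q = k * grad / 1000 = 2.622 * 24.97046 / 1000 = 0.065473 W/m^2
q = 0.065473 W/m^2


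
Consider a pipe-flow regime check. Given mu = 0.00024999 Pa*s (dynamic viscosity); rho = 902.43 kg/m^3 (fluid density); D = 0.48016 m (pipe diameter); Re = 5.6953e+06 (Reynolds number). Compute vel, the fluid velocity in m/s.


vel = Re * mu / (rho * D)
vel = 5.6953e+06 * 0.00024999 / (902.43 * 0.48016)
vel = 3.2858 m/s


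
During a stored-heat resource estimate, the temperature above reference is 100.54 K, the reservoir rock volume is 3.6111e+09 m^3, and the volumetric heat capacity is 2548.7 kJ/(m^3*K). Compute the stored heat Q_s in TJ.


Q_s = Vr * rhoc * dT / 1e12
Q_s = 3.6111e+09 * 2548.7 * 100.54 / 1e12
Q_s = 925.3310 PJ
Convert: 925.3310 PJ * 1000.0 = 9.2533e+05 TJ
Q_s = 9.2533e+05 TJ


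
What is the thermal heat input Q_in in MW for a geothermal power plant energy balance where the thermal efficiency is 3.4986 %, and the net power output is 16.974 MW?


Q_in = W_net / (eta / 100)
Q_in = 16.974 / (3.4986 / 100)
Q_in = 485.17 MW


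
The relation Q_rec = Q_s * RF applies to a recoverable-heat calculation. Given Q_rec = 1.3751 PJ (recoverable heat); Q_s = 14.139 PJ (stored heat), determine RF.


RF = Q_rec / Q_s
RF = 1.3751 / 14.139
RF = 0.097256


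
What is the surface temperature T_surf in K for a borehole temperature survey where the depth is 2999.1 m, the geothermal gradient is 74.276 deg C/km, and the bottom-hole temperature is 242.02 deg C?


T_surf = T_d - grad * d / 1000
T_surf = 242.02 - 74.276 * 2999.1 / 1000
T_surf = 19.25885 deg C
Convert to K: 19.25885 + 273.15 = 292.41 K
T_surf = 292.41 K


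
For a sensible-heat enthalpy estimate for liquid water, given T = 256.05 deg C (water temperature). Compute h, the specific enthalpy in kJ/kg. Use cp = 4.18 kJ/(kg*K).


h = cp * T
h = 4.18 * 256.05
h = 1070.3 kJ/kg


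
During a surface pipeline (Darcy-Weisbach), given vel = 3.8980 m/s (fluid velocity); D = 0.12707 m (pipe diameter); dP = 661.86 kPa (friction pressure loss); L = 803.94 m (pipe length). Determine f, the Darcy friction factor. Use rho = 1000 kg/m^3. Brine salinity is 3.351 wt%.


f = dP*1000 / ((L/D)*(rho*vel^2/2))
f = 661.86*1000 / ((803.94/0.12707)*(1000*3.8980^2/2))
f = 0.013770


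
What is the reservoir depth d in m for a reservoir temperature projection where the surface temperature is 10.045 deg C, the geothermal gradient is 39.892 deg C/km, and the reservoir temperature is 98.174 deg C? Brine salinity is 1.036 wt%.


d = (T_res - T_surf) / grad * 1000
d = (98.174 - 10.045) / 39.892 * 1000
d = 2209.2 m


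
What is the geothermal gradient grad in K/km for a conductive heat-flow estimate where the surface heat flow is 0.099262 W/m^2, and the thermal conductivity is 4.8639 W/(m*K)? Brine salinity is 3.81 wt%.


grad = q * 1000 / k
grad = 0.099262 * 1000 / 4.8639
grad = 20.40790 deg C/km
Convert: 20.40790 deg C/km * 1.0 = 20.408 K/km
grad = 20.408 K/km


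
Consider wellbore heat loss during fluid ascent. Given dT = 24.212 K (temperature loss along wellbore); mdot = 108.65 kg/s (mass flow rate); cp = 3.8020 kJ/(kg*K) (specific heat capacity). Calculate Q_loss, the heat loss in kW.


Q_loss = mdot * cp * dT
Q_loss = 108.65 * 3.8020 * 24.212
Q_loss = 10002 kW


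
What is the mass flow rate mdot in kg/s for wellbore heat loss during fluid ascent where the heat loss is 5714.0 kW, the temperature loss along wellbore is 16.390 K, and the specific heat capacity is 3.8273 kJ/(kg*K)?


mdot = Q_loss / (cp * dT)
mdot = 5714.0 / (3.8273 * 16.390)
mdot = 91.090 kg/s


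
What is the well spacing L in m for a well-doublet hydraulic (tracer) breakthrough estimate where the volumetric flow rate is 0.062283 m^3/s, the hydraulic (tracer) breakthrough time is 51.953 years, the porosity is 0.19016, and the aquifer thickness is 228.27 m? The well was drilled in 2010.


L = sqrt(t_bt*365.25*86400*3*Qv / (pi*hr*phi))
L = sqrt(51.953*365.25*86400*3*0.062283 / (pi*228.27*0.19016))
L = 1498.8 m


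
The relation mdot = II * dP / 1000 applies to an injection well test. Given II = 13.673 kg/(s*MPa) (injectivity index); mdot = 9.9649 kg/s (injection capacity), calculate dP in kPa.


dP = mdot * 1000 / II
dP = 9.9649 * 1000 / 13.673
dP = 728.80 kPa


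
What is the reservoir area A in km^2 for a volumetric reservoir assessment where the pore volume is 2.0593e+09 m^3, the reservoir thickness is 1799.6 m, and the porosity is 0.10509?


A = Vp / (1e6 * hr * phi)
A = 2.0593e+09 / (1e6 * 1799.6 * 0.10509)
A = 10.889 km^2


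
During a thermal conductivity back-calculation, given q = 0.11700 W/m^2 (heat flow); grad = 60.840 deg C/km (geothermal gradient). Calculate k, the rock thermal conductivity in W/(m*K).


k = q / (grad / 1000)
k = 0.11700 / (60.840 / 1000)
k = 1.9231 W/(m*K)


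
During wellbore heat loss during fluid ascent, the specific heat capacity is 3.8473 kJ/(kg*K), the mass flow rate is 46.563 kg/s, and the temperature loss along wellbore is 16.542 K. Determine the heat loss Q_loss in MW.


Q_loss = mdot * cp * dT
Q_loss = 46.563 * 3.8473 * 16.542
Q_loss = 2963.364 kW
Convert: 2963.364 kW * 0.001 = 2.9634 MW
Q_loss = 2.9634 MW


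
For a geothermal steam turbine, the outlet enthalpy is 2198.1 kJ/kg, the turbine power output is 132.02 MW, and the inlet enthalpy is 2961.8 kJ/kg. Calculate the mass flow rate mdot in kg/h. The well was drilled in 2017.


mdot = P * 1000 / (h_in - h_out)
mdot = 132.02 * 1000 / (2961.8 - 2198.1)
mdot = 172.8689 kg/s
Convert: 172.8689 kg/s * 3600.0 = 6.2233e+05 kg/h
mdot = 6.2233e+05 kg/h


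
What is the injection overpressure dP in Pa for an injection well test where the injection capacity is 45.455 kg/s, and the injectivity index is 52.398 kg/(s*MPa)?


dP = mdot * 1000 / II
dP = 45.455 * 1000 / 52.398
dP = 867.4949 kPa
Convert: 867.4949 kPa * 1000.0 = 8.6749e+05 Pa
dP = 8.6749e+05 Pa


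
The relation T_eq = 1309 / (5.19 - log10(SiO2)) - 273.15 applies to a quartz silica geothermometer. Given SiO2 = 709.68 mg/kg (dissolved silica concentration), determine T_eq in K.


T_eq = 1309 / (5.19 - log10(SiO2)) - 273.15
T_eq = 1309 / (5.19 - log10(709.68)) - 273.15
T_eq = 286.5058 deg C
Convert to K: 286.5058 + 273.15 = 559.66 K
T_eq = 559.66 K


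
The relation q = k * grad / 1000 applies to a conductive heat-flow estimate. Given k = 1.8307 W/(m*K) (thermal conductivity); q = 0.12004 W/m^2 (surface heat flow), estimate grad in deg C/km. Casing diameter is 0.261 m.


grad = q * 1000 / k
grad = 0.12004 * 1000 / 1.8307
grad = 65.571 deg C/km


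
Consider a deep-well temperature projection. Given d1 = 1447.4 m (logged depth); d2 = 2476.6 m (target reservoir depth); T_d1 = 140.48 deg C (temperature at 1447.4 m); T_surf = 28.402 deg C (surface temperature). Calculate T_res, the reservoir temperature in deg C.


Step 1: grad = (T_d1 - T_surf)/d1 * 1000 = (140.48 - 28.402)/1447.4 * 1000 = 77.43402 deg C/km
Step 2: T_res = T_surf + grad*d2/1000 = 28.402 + 77.43402*2476.6/1000 = 220.18 deg C
T_res = 220.18 deg C


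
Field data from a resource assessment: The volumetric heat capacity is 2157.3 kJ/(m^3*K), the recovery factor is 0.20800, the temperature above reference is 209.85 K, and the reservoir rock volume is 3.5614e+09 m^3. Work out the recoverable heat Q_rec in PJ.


Step 1: Q_s = Vr*rhoc*dT/1e12 = 3.5614e+09*2157.3*209.85/1e12 = 1612.279 PJ
Step 2: Q_rec = Q_s * RF = 1612.279 * 0.208 = 335.35 PJ
Q_rec = 335.35 PJ


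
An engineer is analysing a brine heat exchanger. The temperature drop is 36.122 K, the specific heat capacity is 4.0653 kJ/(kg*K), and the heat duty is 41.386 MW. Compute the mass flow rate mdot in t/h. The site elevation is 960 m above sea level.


mdot = Q * 1000 / (cp * dT)
mdot = 41.386 * 1000 / (4.0653 * 36.122)
mdot = 281.8312 kg/s
Convert: 281.8312 kg/s * 3.6 = 1014.6 t/h
mdot = 1014.6 t/h


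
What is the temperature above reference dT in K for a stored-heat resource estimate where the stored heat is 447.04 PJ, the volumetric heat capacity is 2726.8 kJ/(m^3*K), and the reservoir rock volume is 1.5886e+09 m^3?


dT = Q_s * 1e12 / (Vr * rhoc)
dT = 447.04 * 1e12 / (1.5886e+09 * 2726.8)
dT = 103.20 K


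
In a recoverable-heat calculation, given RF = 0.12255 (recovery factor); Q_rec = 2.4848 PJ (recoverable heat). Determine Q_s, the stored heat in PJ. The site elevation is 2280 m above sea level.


Q_s = Q_rec / RF
Q_s = 2.4848 / 0.12255
Q_s = 20.276 PJ


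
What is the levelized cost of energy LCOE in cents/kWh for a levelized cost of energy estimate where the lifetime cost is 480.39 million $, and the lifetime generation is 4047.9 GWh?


LCOE = C_tot / E_tot * 100
LCOE = 480.39 / 4047.9 * 100
LCOE = 11.868 cents/kWh


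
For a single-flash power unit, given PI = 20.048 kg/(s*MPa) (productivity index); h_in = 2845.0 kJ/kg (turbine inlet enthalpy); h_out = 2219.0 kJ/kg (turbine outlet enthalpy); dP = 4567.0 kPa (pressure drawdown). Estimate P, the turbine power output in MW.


Step 1: mdot = PI * dP / 1000 = 20.048 * 4567.0 / 1000 = 91.55922 kg/s
Step 2: P = mdot*(h_in - h_out)/1000 = 91.55922*(2845.0 - 2219.0)/1000 = 57.316 MW
P = 57.316 MW


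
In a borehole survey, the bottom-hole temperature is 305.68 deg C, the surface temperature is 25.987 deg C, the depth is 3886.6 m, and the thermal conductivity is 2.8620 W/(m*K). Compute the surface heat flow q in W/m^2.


Step 1: grad = (T_d - T_surf)/d * 1000 = (305.68 - 25.987)/3886.6 * 1000 = 71.96341 deg C/km
Step 2: q = k * grad / 1000 = 2.862 * 71.96341 / 1000 = 0.20596 W/m^2
q = 0.20596 W/m^2


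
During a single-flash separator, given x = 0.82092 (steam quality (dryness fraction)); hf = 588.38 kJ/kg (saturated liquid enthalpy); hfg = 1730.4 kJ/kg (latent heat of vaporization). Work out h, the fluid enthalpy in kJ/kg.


h = hf + x * hfg
h = 588.38 + 0.82092 * 1730.4
h = 2008.9 kJ/kg


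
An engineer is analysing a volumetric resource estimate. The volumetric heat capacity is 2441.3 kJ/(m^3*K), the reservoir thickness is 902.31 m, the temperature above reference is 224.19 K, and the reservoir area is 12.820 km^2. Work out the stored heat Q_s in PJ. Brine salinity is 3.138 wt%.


Step 1: Vr = A*1e6*hr = 12.82*1e6*902.31 = 1.156761e+10 m^3
Step 2: Q_s = Vr*rhoc*dT/1e12 = 1.156761e+10*2441.3*224.19/1e12 = 6331.1 PJ
Q_s = 6331.1 PJ


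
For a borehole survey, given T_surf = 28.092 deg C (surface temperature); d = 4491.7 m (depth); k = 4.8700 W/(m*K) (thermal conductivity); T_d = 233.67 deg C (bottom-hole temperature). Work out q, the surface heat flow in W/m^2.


Step 1: grad = (T_d - T_surf)/d * 1000 = (233.67 - 28.092)/4491.7 * 1000 = 45.76842 deg C/km
Step 2: q = k * grad / 1000 = 4.87 * 45.76842 / 1000 = 0.22289 W/m^2
q = 0.22289 W/m^2


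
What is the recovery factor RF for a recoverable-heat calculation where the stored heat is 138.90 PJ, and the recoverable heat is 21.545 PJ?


RF = Q_rec / Q_s
RF = 21.545 / 138.90
RF = 0.15511


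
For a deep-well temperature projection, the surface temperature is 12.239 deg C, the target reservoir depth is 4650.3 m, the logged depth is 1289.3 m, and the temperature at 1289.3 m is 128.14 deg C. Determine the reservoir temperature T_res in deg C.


Step 1: grad = (T_d1 - T_surf)/d1 * 1000 = (128.14 - 12.239)/1289.3 * 1000 = 89.89452 deg C/km
Step 2: T_res = T_surf + grad*d2/1000 = 12.239 + 89.89452*4650.3/1000 = 430.28 deg C
T_res = 430.28 deg C


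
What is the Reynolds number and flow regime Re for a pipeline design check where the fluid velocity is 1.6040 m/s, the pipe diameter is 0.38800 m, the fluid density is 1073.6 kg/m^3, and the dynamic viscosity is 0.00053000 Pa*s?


Step 1: Re = rho*vel*D/mu = 1073.6*1.604*0.388/0.00053 = 1.2607e+06
Step 2: Re = 1.2607e+06 > 4000, so flow is turbulent.
Re = 1.2607e+06 (turbulent)


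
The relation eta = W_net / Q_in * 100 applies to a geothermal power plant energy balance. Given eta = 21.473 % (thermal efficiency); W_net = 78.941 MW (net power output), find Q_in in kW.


Q_in = W_net / (eta / 100)
Q_in = 78.941 / (21.473 / 100)
Q_in = 367.6291 MW
Convert: 367.6291 MW * 1000.0 = 3.6763e+05 kW
Q_in = 3.6763e+05 kW


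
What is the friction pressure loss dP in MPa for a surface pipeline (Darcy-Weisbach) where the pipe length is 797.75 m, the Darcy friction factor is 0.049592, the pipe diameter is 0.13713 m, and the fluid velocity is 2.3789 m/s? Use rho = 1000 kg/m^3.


dP = f * (L/D) * (rho*vel^2/2) / 1000
dP = 0.049592 * (797.75/0.13713) * (1000*2.3789^2/2) / 1000
dP = 816.3348 kPa
Convert: 816.3348 kPa * 0.001 = 0.81633 MPa
dP = 0.81633 MPa


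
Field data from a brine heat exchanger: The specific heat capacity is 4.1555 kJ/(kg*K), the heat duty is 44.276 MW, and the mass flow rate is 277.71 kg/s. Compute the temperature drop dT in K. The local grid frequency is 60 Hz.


dT = Q * 1000 / (mdot * cp)
dT = 44.276 * 1000 / (277.71 * 4.1555)
dT = 38.367 K


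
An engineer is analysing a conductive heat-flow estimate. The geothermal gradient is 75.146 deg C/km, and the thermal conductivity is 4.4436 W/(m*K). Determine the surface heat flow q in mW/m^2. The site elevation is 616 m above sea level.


q = k * grad / 1000
q = 4.4436 * 75.146 / 1000
q = 0.3339188 W/m^2
Convert: 0.3339188 W/m^2 * 1000.0 = 333.92 mW/m^2
q = 333.92 mW/m^2


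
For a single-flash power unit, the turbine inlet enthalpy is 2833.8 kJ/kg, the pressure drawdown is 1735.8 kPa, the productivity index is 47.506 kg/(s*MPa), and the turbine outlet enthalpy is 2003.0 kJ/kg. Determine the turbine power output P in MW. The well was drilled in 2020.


Step 1: mdot = PI * dP / 1000 = 47.506 * 1735.8 / 1000 = 82.46091 kg/s
Step 2: P = mdot*(h_in - h_out)/1000 = 82.46091*(2833.8 - 2003.0)/1000 = 68.509 MW
P = 68.509 MW


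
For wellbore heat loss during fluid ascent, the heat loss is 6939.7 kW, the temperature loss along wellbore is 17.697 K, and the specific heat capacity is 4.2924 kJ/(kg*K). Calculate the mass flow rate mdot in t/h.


mdot = Q_loss / (cp * dT)
mdot = 6939.7 / (4.2924 * 17.697)
mdot = 91.35680 kg/s
Convert: 91.35680 kg/s * 3.6 = 328.88 t/h
mdot = 328.88 t/h


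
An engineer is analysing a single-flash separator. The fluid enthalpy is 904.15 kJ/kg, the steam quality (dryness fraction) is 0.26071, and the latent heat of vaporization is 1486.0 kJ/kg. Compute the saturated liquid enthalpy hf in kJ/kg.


hf = h - x * hfg
hf = 904.15 - 0.26071 * 1486.0
hf = 516.73 kJ/kg


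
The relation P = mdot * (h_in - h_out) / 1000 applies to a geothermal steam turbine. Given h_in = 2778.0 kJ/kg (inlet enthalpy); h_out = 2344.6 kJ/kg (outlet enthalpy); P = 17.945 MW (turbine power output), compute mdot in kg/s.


mdot = P * 1000 / (h_in - h_out)
mdot = 17.945 * 1000 / (2778.0 - 2344.6)
mdot = 41.405 kg/s


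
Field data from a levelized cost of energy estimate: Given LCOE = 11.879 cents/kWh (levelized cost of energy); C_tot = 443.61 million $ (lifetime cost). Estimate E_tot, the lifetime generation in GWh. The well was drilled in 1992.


E_tot = C_tot / LCOE * 100
E_tot = 443.61 / 11.879 * 100
E_tot = 3734.4 GWh


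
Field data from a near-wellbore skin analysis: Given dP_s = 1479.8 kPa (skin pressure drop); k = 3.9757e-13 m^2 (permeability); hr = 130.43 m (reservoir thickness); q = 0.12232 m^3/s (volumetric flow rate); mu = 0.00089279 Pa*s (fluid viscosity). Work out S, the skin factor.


S = dP_s * 1000 * 2*pi*k*hr / (q*mu)
S = 1479.8 * 1000 * 2*pi*3.9757e-13*130.43 / (0.12232*0.00089279)
S = 4.4150


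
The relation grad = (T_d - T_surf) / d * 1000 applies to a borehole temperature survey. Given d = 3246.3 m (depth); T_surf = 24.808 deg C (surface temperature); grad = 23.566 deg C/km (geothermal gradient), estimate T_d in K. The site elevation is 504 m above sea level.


T_d = T_surf + grad * d / 1000
T_d = 24.808 + 23.566 * 3246.3 / 1000
T_d = 101.3103 deg C
Convert to K: 101.3103 + 273.15 = 374.46 K
T_d = 374.46 K


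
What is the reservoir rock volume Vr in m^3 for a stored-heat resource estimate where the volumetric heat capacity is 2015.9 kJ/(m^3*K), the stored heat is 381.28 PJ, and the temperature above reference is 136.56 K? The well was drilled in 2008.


Vr = Q_s * 1e12 / (rhoc * dT)
Vr = 381.28 * 1e12 / (2015.9 * 136.56)
Vr = 1.3850e+09 m^3


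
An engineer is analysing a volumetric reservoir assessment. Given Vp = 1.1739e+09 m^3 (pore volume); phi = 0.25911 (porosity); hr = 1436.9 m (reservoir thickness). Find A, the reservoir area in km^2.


A = Vp / (1e6 * hr * phi)
A = 1.1739e+09 / (1e6 * 1436.9 * 0.25911)
A = 3.1530 km^2


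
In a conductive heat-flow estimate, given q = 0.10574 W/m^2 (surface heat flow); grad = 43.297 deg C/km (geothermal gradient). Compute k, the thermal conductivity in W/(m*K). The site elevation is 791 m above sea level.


k = q * 1000 / grad
k = 0.10574 * 1000 / 43.297
k = 2.4422 W/(m*K)


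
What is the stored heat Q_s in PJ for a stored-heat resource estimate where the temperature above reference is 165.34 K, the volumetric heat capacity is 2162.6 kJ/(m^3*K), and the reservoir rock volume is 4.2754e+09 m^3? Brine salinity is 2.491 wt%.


Q_s = Vr * rhoc * dT / 1e12
Q_s = 4.2754e+09 * 2162.6 * 165.34 / 1e12
Q_s = 1528.7 PJ


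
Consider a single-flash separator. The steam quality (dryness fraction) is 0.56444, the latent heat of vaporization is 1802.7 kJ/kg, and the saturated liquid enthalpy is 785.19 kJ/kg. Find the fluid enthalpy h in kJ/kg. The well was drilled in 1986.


h = hf + x * hfg
h = 785.19 + 0.56444 * 1802.7
h = 1802.7 kJ/kg


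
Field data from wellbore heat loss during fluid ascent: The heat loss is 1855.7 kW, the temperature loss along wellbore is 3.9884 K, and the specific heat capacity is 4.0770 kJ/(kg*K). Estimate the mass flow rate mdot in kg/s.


mdot = Q_loss / (cp * dT)
mdot = 1855.7 / (4.0770 * 3.9884)
mdot = 114.12 kg/s


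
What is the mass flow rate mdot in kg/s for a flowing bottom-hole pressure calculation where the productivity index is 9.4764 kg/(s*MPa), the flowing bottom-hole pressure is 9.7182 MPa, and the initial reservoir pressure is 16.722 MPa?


mdot = (P_i - P_wf) * PI
mdot = (16.722 - 9.7182) * 9.4764
mdot = 66.371 kg/s


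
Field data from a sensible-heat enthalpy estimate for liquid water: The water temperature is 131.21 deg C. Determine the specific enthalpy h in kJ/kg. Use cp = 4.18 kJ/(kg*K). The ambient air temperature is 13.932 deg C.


h = cp * T
h = 4.18 * 131.21
h = 548.46 kJ/kg


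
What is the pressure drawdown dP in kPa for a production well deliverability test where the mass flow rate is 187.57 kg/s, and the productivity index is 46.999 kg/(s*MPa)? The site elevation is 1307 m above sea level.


dP = mdot * 1000 / PI
dP = 187.57 * 1000 / 46.999
dP = 3990.9 kPa


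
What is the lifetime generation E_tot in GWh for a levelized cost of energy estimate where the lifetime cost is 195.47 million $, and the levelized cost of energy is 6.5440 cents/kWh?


E_tot = C_tot / LCOE * 100
E_tot = 195.47 / 6.5440 * 100
E_tot = 2987.0 GWh


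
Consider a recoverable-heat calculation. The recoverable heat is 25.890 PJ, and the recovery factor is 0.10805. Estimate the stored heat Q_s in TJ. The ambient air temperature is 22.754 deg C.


Q_s = Q_rec / RF
Q_s = 25.890 / 0.10805
Q_s = 239.6113 PJ
Convert: 239.6113 PJ * 1000.0 = 2.3961e+05 TJ
Q_s = 2.3961e+05 TJ


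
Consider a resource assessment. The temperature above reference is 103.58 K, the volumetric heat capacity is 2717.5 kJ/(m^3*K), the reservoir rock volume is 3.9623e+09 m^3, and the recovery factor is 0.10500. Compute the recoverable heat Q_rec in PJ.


Step 1: Q_s = Vr*rhoc*dT/1e12 = 3.9623e+09*2717.5*103.58/1e12 = 1115.303 PJ
Step 2: Q_rec = Q_s * RF = 1115.303 * 0.105 = 117.11 PJ
Q_rec = 117.11 PJ


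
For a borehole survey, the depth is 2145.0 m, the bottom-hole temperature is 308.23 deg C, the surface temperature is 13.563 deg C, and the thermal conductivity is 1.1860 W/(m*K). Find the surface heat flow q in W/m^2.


Step 1: grad = (T_d - T_surf)/d * 1000 = (308.23 - 13.563)/2145.0 * 1000 = 137.3739 deg C/km
Step 2: q = k * grad / 1000 = 1.186 * 137.3739 / 1000 = 0.16293 W/m^2
q = 0.16293 W/m^2


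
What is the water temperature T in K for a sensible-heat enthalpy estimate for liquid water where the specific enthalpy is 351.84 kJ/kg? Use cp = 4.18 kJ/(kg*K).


T = h / cp
T = 351.84 / 4.18
T = 84.17225 deg C
Convert to K: 84.17225 + 273.15 = 357.32 K
T = 357.32 K


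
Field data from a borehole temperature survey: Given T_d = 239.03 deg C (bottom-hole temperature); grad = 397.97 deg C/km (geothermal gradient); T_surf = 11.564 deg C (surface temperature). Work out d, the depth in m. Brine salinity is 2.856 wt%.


d = (T_d - T_surf) / grad * 1000
d = (239.03 - 11.564) / 397.97 * 1000
d = 571.57 m


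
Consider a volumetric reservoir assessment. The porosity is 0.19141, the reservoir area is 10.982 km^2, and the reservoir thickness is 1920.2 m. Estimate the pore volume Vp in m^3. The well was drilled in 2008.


Vp = A * 1e6 * hr * phi
Vp = 10.982 * 1e6 * 1920.2 * 0.19141
Vp = 4.0364e+09 m^3
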